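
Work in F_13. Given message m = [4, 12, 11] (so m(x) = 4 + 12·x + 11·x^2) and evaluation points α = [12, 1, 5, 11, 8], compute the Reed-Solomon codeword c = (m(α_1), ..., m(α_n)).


c = [3, 1, 1, 11, 11]

Message polynomial: m(x) = 4 + 12·x + 11·x^2 (mod 13).
For each evaluation point α_i, compute m(α_i) mod 13:
  α_1 = 12: Horner steps 11 → 1 → 3, so m(12) = 3.
  α_2 = 1: Horner steps 11 → 10 → 1, so m(1) = 1.
  α_3 = 5: Horner steps 11 → 2 → 1, so m(5) = 1.
  α_4 = 11: Horner steps 11 → 3 → 11, so m(11) = 11.
  α_5 = 8: Horner steps 11 → 9 → 11, so m(8) = 11.
Codeword c = [3, 1, 1, 11, 11] ∈ F_13^5.


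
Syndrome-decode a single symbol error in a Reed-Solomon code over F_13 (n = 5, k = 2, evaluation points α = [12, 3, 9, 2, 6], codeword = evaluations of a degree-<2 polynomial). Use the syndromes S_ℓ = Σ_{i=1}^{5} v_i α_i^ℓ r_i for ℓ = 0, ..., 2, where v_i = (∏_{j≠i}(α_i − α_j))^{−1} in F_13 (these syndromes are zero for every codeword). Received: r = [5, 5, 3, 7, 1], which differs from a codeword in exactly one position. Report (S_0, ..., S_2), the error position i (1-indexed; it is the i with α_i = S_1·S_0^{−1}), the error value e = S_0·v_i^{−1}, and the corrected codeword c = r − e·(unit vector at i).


S = (12, 10, 4), error at position 2, error magnitude e = 6, c = [5, 12, 3, 7, 1].

Step 1: column multipliers v_i = (∏_{j≠i}(α_i − α_j))^{−1} mod 13.
  i = 1 (α = 12): (12−3)(12−9)(12−2)(12−6) = 9·3·10·6 = 1620 ≡ 8, so v_1 = 8^{−1} = 5 (mod 13).
  i = 2 (α = 3): (3−12)(3−9)(3−2)(3−6) = (−9)·(−6)·1·(−3) = −162 ≡ 7, so v_2 = 7^{−1} = 2 (mod 13).
  i = 3 (α = 9): (9−12)(9−3)(9−2)(9−6) = (−3)·6·7·3 = −378 ≡ 12, so v_3 = 12^{−1} = 12 (mod 13).
  i = 4 (α = 2): (2−12)(2−3)(2−9)(2−6) = (−10)·(−1)·(−7)·(−4) = 280 ≡ 7, so v_4 = 7^{−1} = 2 (mod 13).
  i = 5 (α = 6): (6−12)(6−3)(6−9)(6−2) = (−6)·3·(−3)·4 = 216 ≡ 8, so v_5 = 8^{−1} = 5 (mod 13).
  v = [5, 2, 12, 2, 5].
Step 2: syndromes of r = [5, 5, 3, 7, 1] (all sums mod 13).
  S_0 = Σ v_i r_i = 5·5 + 2·5 + 12·3 + 2·7 + 5·1 = 90 ≡ 12.
  S_1 = Σ v_i α_i r_i = 5·12·5 + 2·3·5 + 12·9·3 + 2·2·7 + 5·6·1 = 712 ≡ 10.
  α_i^2 mod 13 = [1, 9, 3, 4, 10].
  S_2 = Σ v_i α_i^2 r_i = 5·1·5 + 2·9·5 + 12·3·3 + 2·4·7 + 5·10·1 = 329 ≡ 4.
  S = (12, 10, 4) ≠ 0, so r is not a codeword (an error is present).
Step 3: locate the error. For a single error e at position i, S_ℓ = v_i·e·α_i^ℓ, so α_err = S_1/S_0.
  S_0^{−1} = 12^{−1} = 12 (mod 13), so α_err = 10·12 = 120 ≡ 3 = α_2. Error position i = 2.
  Consistency check: S_2/S_1 = 4·4 = 16 ≡ 3 = α_err ✓ (single-error assumption holds).
Step 4: error magnitude e = S_0/v_2 = S_0·∏_{j≠2}(α_2 − α_j) = 12·7 = 84 ≡ 6 (mod 13).
Step 5: correct position 2: c_2 = r_2 − e = 5 − 6 ≡ 12 (mod 13). Hence c = [5, 12, 3, 7, 1].
  Check: interpolating c through the α_i gives m(x) = 10 + 5·x (degree < 2) with m(α_i) = c_i for every i, so c is indeed a codeword.


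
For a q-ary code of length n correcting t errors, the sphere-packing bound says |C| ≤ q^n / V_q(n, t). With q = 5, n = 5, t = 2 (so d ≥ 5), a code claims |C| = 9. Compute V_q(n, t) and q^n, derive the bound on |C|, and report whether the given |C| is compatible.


V_q(n, t) = 181, q^n = 3125, Hamming bound = 17, |C| = 9 ≤ bound (satisfied).

Step 1: Compute V_q(n, t) = Σ_{j=0}^2 C(n, j) (q−1)^j.
  j = 0: C(5,0)·(4)^0 = 1·1 = 1.
  j = 1: C(5,1)·(4)^1 = 5·4 = 20.
  j = 2: C(5,2)·(4)^2 = 10·16 = 160.
  V_q(n, t) = 1 + 20 + 160 = 181.
Step 2: q^n = 5^5 = 3125.
Step 3: Hamming bound ⌊q^n / V_q(n,t)⌋ = ⌊3125/181⌋ = 17.
Step 4: Compare |C| = 9 to 17: satisfied.
The claimed |C| lies below the Hamming bound.


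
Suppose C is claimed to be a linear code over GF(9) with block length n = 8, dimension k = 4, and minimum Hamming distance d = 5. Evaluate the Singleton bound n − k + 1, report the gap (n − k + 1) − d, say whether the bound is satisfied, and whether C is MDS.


Singleton RHS = n − k + 1 = 5, slack = 0, bound satisfied, MDS.

Singleton bound: d ≤ n − k + 1.
Here n = 8, k = 4, so n − k + 1 = 5.
Given d = 5, check d ≤ 5: YES.
Slack = (n − k + 1) − d = 0.
The code is MDS (slack = 0).
Description: the claimed parameters are [8, 4, 5]_9; such a code would be MDS (meets Singleton bound).


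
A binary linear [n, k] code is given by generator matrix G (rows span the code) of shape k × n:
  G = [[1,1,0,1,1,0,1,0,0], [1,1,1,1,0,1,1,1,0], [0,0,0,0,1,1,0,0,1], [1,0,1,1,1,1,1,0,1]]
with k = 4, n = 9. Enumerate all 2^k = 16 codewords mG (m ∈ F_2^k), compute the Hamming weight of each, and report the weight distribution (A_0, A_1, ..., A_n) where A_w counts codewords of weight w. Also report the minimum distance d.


Weight distribution: A_0 = 1, A_3 = 4, A_4 = 4, A_5 = 2, A_6 = 2, A_7 = 2, A_8 = 1. Minimum distance d = 3.

Enumerate all 2^4 = 16 messages m ∈ F_2^4.
For each, compute codeword c = mG in F_2^9, then tally its weight.
  m = 0000 → c = 000000000, weight = 0.
  m = 1000 → c = 110110100, weight = 5.
  m = 0100 → c = 111101110, weight = 7.
  m = 1100 → c = 001011010, weight = 4.
  m = 0010 → c = 000011001, weight = 3.
  m = 1010 → c = 110101101, weight = 6.
  m = 0110 → c = 111110111, weight = 8.
  m = 1110 → c = 001000011, weight = 3.
  m = 0001 → c = 101111101, weight = 7.
  m = 1001 → c = 011001001, weight = 4.
  m = 0101 → c = 010010011, weight = 4.
  m = 1101 → c = 100100111, weight = 5.
  m = 0011 → c = 101100100, weight = 4.
  m = 1011 → c = 011010000, weight = 3.
  m = 0111 → c = 010001010, weight = 3.
  m = 1111 → c = 100111110, weight = 6.
Tally weights:
  weight 0: 1 codewords.
  weight 3: 4 codewords.
  weight 4: 4 codewords.
  weight 5: 2 codewords.
  weight 6: 2 codewords.
  weight 7: 2 codewords.
  weight 8: 1 codewords.
Minimum distance d = smallest w > 0 with A_w > 0 = 3.
Sanity: Σ A_w = 16 = 2^4 = 16 ✓.


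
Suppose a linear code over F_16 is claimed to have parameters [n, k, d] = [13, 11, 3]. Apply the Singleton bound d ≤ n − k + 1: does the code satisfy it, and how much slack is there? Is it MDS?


Singleton RHS = n − k + 1 = 3, slack = 0, bound satisfied, MDS.

Singleton bound: d ≤ n − k + 1.
Here n = 13, k = 11, so n − k + 1 = 3.
Given d = 3, check d ≤ 3: YES.
Slack = (n − k + 1) − d = 0.
The code is MDS (slack = 0).
Description: the claimed parameters are [13, 11, 3]_16; such a code would be MDS (meets Singleton bound).


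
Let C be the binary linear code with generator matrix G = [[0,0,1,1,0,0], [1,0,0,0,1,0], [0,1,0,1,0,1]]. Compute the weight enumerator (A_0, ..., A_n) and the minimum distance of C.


Weight distribution: A_0 = 1, A_2 = 2, A_3 = 2, A_4 = 1, A_5 = 2. Minimum distance d = 2.

Enumerate all 2^3 = 8 messages m ∈ F_2^3.
For each, compute codeword c = mG in F_2^6, then tally its weight.
  m = 000 → c = 000000, weight = 0.
  m = 100 → c = 001100, weight = 2.
  m = 010 → c = 100010, weight = 2.
  m = 110 → c = 101110, weight = 4.
  m = 001 → c = 010101, weight = 3.
  m = 101 → c = 011001, weight = 3.
  m = 011 → c = 110111, weight = 5.
  m = 111 → c = 111011, weight = 5.
Tally weights:
  weight 0: 1 codewords.
  weight 2: 2 codewords.
  weight 3: 2 codewords.
  weight 4: 1 codewords.
  weight 5: 2 codewords.
Minimum distance d = smallest w > 0 with A_w > 0 = 2.
Sanity: Σ A_w = 8 = 2^3 = 8 ✓.


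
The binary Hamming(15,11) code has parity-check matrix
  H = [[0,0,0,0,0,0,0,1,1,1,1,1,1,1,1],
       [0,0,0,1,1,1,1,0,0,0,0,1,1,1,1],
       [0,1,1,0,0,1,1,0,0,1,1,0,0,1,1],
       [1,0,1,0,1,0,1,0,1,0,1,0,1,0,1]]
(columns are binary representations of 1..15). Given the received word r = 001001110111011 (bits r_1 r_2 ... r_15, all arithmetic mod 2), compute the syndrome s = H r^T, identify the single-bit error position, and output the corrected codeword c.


s = (0, 1, 1, 0)^T, error position = 6, corrected codeword c = 001000110111011

Compute s = H r^T mod 2 one row at a time:
  s_1 = 1 + 0 + 1 + 1 + 1 + 0 + 1 + 1 = 6 ≡ 0 (mod 2).
  s_2 = 0 + 0 + 1 + 1 + 1 + 0 + 1 + 1 = 5 ≡ 1 (mod 2).
  s_3 = 0 + 1 + 1 + 1 + 1 + 1 + 1 + 1 = 7 ≡ 1 (mod 2).
  s_4 = 0 + 1 + 0 + 1 + 0 + 1 + 0 + 1 = 4 ≡ 0 (mod 2).
s = (0, 1, 1, 0)^T — this equals column 6 of H (binary 0110), so error is at position 6.
Correct: flip bit 6 of r = 001001110111011 to get c = 001000110111011.


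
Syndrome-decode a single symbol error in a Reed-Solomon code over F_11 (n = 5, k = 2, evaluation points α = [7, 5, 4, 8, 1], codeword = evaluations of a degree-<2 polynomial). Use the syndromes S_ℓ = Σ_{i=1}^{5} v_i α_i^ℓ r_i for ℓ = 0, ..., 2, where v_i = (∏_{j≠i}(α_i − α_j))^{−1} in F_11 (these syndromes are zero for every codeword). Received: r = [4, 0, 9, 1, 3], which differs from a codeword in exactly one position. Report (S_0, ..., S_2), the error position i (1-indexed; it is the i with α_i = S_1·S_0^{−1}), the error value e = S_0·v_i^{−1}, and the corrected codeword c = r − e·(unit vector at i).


S = (4, 10, 3), error at position 4, error magnitude e = 6, c = [4, 0, 9, 6, 3].

Step 1: column multipliers v_i = (∏_{j≠i}(α_i − α_j))^{−1} mod 11.
  i = 1 (α = 7): (7−5)(7−4)(7−8)(7−1) = 2·3·(−1)·6 = −36 ≡ 8, so v_1 = 8^{−1} = 7 (mod 11).
  i = 2 (α = 5): (5−7)(5−4)(5−8)(5−1) = (−2)·1·(−3)·4 = 24 ≡ 2, so v_2 = 2^{−1} = 6 (mod 11).
  i = 3 (α = 4): (4−7)(4−5)(4−8)(4−1) = (−3)·(−1)·(−4)·3 = −36 ≡ 8, so v_3 = 8^{−1} = 7 (mod 11).
  i = 4 (α = 8): (8−7)(8−5)(8−4)(8−1) = 1·3·4·7 = 84 ≡ 7, so v_4 = 7^{−1} = 8 (mod 11).
  i = 5 (α = 1): (1−7)(1−5)(1−4)(1−8) = (−6)·(−4)·(−3)·(−7) = 504 ≡ 9, so v_5 = 9^{−1} = 5 (mod 11).
  v = [7, 6, 7, 8, 5].
Step 2: syndromes of r = [4, 0, 9, 1, 3] (all sums mod 11).
  S_0 = Σ v_i r_i = 7·4 + 6·0 + 7·9 + 8·1 + 5·3 = 114 ≡ 4.
  S_1 = Σ v_i α_i r_i = 7·7·4 + 6·5·0 + 7·4·9 + 8·8·1 + 5·1·3 = 527 ≡ 10.
  α_i^2 mod 11 = [5, 3, 5, 9, 1].
  S_2 = Σ v_i α_i^2 r_i = 7·5·4 + 6·3·0 + 7·5·9 + 8·9·1 + 5·1·3 = 542 ≡ 3.
  S = (4, 10, 3) ≠ 0, so r is not a codeword (an error is present).
Step 3: locate the error. For a single error e at position i, S_ℓ = v_i·e·α_i^ℓ, so α_err = S_1/S_0.
  S_0^{−1} = 4^{−1} = 3 (mod 11), so α_err = 10·3 = 30 ≡ 8 = α_4. Error position i = 4.
  Consistency check: S_2/S_1 = 3·10 = 30 ≡ 8 = α_err ✓ (single-error assumption holds).
Step 4: error magnitude e = S_0/v_4 = S_0·∏_{j≠4}(α_4 − α_j) = 4·7 = 28 ≡ 6 (mod 11).
Step 5: correct position 4: c_4 = r_4 − e = 1 − 6 ≡ 6 (mod 11). Hence c = [4, 0, 9, 6, 3].
  Check: interpolating c through the α_i gives m(x) = 1 + 2·x (degree < 2) with m(α_i) = c_i for every i, so c is indeed a codeword.


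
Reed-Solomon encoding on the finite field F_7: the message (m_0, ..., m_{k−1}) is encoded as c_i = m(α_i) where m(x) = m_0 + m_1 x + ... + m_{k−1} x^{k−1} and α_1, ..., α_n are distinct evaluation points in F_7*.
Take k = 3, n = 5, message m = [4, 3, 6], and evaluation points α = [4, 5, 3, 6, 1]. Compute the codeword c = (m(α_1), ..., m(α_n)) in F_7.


c = [0, 1, 4, 0, 6]

Message polynomial: m(x) = 4 + 3·x + 6·x^2 (mod 7).
For each evaluation point α_i, compute m(α_i) mod 7:
  α_1 = 4: Horner steps 6 → 6 → 0, so m(4) = 0.
  α_2 = 5: Horner steps 6 → 5 → 1, so m(5) = 1.
  α_3 = 3: Horner steps 6 → 0 → 4, so m(3) = 4.
  α_4 = 6: Horner steps 6 → 4 → 0, so m(6) = 0.
  α_5 = 1: Horner steps 6 → 2 → 6, so m(1) = 6.
Codeword c = [0, 1, 4, 0, 6] ∈ F_7^5.


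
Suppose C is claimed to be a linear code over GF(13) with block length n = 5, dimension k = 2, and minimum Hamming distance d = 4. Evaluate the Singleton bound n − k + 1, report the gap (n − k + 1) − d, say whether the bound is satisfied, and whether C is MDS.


Singleton RHS = n − k + 1 = 4, slack = 0, bound satisfied, MDS.

Singleton bound: d ≤ n − k + 1.
Here n = 5, k = 2, so n − k + 1 = 4.
Given d = 4, check d ≤ 4: YES.
Slack = (n − k + 1) − d = 0.
The code is MDS (slack = 0).
Description: the claimed parameters are [5, 2, 4]_13; such a code would be MDS (meets Singleton bound).


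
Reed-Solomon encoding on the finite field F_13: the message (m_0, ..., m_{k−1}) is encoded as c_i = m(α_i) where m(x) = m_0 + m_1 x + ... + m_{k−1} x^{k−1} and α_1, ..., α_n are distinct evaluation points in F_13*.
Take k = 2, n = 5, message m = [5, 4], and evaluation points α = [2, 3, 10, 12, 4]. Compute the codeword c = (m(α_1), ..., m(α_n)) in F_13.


c = [0, 4, 6, 1, 8]

Message polynomial: m(x) = 5 + 4·x (mod 13).
For each evaluation point α_i, compute m(α_i) mod 13:
  α_1 = 2: Horner steps 4 → 0, so m(2) = 0.
  α_2 = 3: Horner steps 4 → 4, so m(3) = 4.
  α_3 = 10: Horner steps 4 → 6, so m(10) = 6.
  α_4 = 12: Horner steps 4 → 1, so m(12) = 1.
  α_5 = 4: Horner steps 4 → 8, so m(4) = 8.
Codeword c = [0, 4, 6, 1, 8] ∈ F_13^5.


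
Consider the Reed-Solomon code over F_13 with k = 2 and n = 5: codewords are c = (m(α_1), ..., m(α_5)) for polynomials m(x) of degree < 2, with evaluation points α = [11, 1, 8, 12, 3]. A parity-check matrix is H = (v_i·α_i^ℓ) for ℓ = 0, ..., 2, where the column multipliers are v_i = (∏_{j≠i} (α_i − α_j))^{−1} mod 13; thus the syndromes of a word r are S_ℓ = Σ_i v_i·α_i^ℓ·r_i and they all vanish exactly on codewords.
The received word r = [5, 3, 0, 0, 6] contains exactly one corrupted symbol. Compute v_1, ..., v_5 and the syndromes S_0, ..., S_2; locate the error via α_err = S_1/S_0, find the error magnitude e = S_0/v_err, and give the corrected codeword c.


S = (8, 12, 5), error at position 3, error magnitude e = 6, c = [5, 3, 7, 0, 6].

Step 1: column multipliers v_i = (∏_{j≠i}(α_i − α_j))^{−1} mod 13.
  i = 1 (α = 11): (11−1)(11−8)(11−12)(11−3) = 10·3·(−1)·8 = −240 ≡ 7, so v_1 = 7^{−1} = 2 (mod 13).
  i = 2 (α = 1): (1−11)(1−8)(1−12)(1−3) = (−10)·(−7)·(−11)·(−2) = 1540 ≡ 6, so v_2 = 6^{−1} = 11 (mod 13).
  i = 3 (α = 8): (8−11)(8−1)(8−12)(8−3) = (−3)·7·(−4)·5 = 420 ≡ 4, so v_3 = 4^{−1} = 10 (mod 13).
  i = 4 (α = 12): (12−11)(12−1)(12−8)(12−3) = 1·11·4·9 = 396 ≡ 6, so v_4 = 6^{−1} = 11 (mod 13).
  i = 5 (α = 3): (3−11)(3−1)(3−8)(3−12) = (−8)·2·(−5)·(−9) = −720 ≡ 8, so v_5 = 8^{−1} = 5 (mod 13).
  v = [2, 11, 10, 11, 5].
Step 2: syndromes of r = [5, 3, 0, 0, 6] (all sums mod 13).
  S_0 = Σ v_i r_i = 2·5 + 11·3 + 10·0 + 11·0 + 5·6 = 73 ≡ 8.
  S_1 = Σ v_i α_i r_i = 2·11·5 + 11·1·3 + 10·8·0 + 11·12·0 + 5·3·6 = 233 ≡ 12.
  α_i^2 mod 13 = [4, 1, 12, 1, 9].
  S_2 = Σ v_i α_i^2 r_i = 2·4·5 + 11·1·3 + 10·12·0 + 11·1·0 + 5·9·6 = 343 ≡ 5.
  S = (8, 12, 5) ≠ 0, so r is not a codeword (an error is present).
Step 3: locate the error. For a single error e at position i, S_ℓ = v_i·e·α_i^ℓ, so α_err = S_1/S_0.
  S_0^{−1} = 8^{−1} = 5 (mod 13), so α_err = 12·5 = 60 ≡ 8 = α_3. Error position i = 3.
  Consistency check: S_2/S_1 = 5·12 = 60 ≡ 8 = α_err ✓ (single-error assumption holds).
Step 4: error magnitude e = S_0/v_3 = S_0·∏_{j≠3}(α_3 − α_j) = 8·4 = 32 ≡ 6 (mod 13).
Step 5: correct position 3: c_3 = r_3 − e = 0 − 6 ≡ 7 (mod 13). Hence c = [5, 3, 7, 0, 6].
  Check: interpolating c through the α_i gives m(x) = 8 + 8·x (degree < 2) with m(α_i) = c_i for every i, so c is indeed a codeword.


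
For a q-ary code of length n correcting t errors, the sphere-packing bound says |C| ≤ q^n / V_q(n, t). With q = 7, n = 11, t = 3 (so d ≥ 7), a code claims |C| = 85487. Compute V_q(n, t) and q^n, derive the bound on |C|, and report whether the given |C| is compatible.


V_q(n, t) = 37687, q^n = 1977326743, Hamming bound = 52467, |C| = 85487 > bound (violated).

Step 1: Compute V_q(n, t) = Σ_{j=0}^3 C(n, j) (q−1)^j.
  j = 0: C(11,0)·(6)^0 = 1·1 = 1.
  j = 1: C(11,1)·(6)^1 = 11·6 = 66.
  j = 2: C(11,2)·(6)^2 = 55·36 = 1980.
  j = 3: C(11,3)·(6)^3 = 165·216 = 35640.
  V_q(n, t) = 1 + 66 + 1980 + 35640 = 37687.
Step 2: q^n = 7^11 = 1977326743.
Step 3: Hamming bound ⌊q^n / V_q(n,t)⌋ = ⌊1977326743/37687⌋ = 52467.
Step 4: Compare |C| = 85487 to 52467: violated.
The claimed |C| lies above the Hamming bound, so no 7-ary code of length 11 with d ≥ 7 can have 85487 codewords.


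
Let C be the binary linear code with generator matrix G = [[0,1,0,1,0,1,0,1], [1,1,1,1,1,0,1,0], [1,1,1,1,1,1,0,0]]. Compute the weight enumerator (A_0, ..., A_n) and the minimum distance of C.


Weight distribution: A_0 = 1, A_2 = 1, A_4 = 3, A_6 = 3. Minimum distance d = 2.

Enumerate all 2^3 = 8 messages m ∈ F_2^3.
For each, compute codeword c = mG in F_2^8, then tally its weight.
  m = 000 → c = 00000000, weight = 0.
  m = 100 → c = 01010101, weight = 4.
  m = 010 → c = 11111010, weight = 6.
  m = 110 → c = 10101111, weight = 6.
  m = 001 → c = 11111100, weight = 6.
  m = 101 → c = 10101001, weight = 4.
  m = 011 → c = 00000110, weight = 2.
  m = 111 → c = 01010011, weight = 4.
Tally weights:
  weight 0: 1 codewords.
  weight 2: 1 codewords.
  weight 4: 3 codewords.
  weight 6: 3 codewords.
Minimum distance d = smallest w > 0 with A_w > 0 = 2.
Sanity: Σ A_w = 8 = 2^3 = 8 ✓.


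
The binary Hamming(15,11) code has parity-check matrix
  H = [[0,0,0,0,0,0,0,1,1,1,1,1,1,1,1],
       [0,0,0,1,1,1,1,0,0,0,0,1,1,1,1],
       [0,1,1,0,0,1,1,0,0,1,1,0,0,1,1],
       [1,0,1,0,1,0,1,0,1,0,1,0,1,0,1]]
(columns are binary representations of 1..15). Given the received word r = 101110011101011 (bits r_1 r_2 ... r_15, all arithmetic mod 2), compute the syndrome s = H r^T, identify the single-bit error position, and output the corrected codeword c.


s = (0, 1, 0, 1)^T, error position = 5, corrected codeword c = 101100011101011

Compute s = H r^T mod 2 one row at a time:
  s_1 = 1 + 1 + 1 + 0 + 1 + 0 + 1 + 1 = 6 ≡ 0 (mod 2).
  s_2 = 1 + 1 + 0 + 0 + 1 + 0 + 1 + 1 = 5 ≡ 1 (mod 2).
  s_3 = 0 + 1 + 0 + 0 + 1 + 0 + 1 + 1 = 4 ≡ 0 (mod 2).
  s_4 = 1 + 1 + 1 + 0 + 1 + 0 + 0 + 1 = 5 ≡ 1 (mod 2).
s = (0, 1, 0, 1)^T — this equals column 5 of H (binary 0101), so error is at position 5.
Correct: flip bit 5 of r = 101110011101011 to get c = 101100011101011.


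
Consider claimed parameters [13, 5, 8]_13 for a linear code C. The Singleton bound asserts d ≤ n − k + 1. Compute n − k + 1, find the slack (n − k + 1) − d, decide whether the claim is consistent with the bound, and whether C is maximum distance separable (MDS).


Singleton RHS = n − k + 1 = 9, slack = 1, bound satisfied, not MDS.

Singleton bound: d ≤ n − k + 1.
Here n = 13, k = 5, so n − k + 1 = 9.
Given d = 8, check d ≤ 9: YES.
Slack = (n − k + 1) − d = 1.
The code is NOT MDS (slack = 1 > 0).
Description: the claimed parameters are [13, 5, 8]_13; such a code would be non-MDS.


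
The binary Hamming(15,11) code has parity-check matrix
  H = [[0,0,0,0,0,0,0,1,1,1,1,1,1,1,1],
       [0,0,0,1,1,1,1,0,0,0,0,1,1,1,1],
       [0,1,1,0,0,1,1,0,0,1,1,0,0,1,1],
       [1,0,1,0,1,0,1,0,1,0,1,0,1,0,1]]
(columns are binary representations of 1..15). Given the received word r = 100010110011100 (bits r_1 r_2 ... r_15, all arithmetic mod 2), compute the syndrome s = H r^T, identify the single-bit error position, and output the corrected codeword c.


s = (0, 0, 0, 1)^T, error position = 1, corrected codeword c = 000010110011100

Compute s = H r^T mod 2 one row at a time:
  s_1 = 1 + 0 + 0 + 1 + 1 + 1 + 0 + 0 = 4 ≡ 0 (mod 2).
  s_2 = 0 + 1 + 0 + 1 + 1 + 1 + 0 + 0 = 4 ≡ 0 (mod 2).
  s_3 = 0 + 0 + 0 + 1 + 0 + 1 + 0 + 0 = 2 ≡ 0 (mod 2).
  s_4 = 1 + 0 + 1 + 1 + 0 + 1 + 1 + 0 = 5 ≡ 1 (mod 2).
s = (0, 0, 0, 1)^T — this equals column 1 of H (binary 0001), so error is at position 1.
Correct: flip bit 1 of r = 100010110011100 to get c = 000010110011100.


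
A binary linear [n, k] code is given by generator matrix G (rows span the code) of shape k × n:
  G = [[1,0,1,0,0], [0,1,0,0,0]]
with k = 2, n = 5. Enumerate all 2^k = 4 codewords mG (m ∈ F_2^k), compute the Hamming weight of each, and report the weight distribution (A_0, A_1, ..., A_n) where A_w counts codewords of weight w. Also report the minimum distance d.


Weight distribution: A_0 = 1, A_1 = 1, A_2 = 1, A_3 = 1. Minimum distance d = 1.

Enumerate all 2^2 = 4 messages m ∈ F_2^2.
For each, compute codeword c = mG in F_2^5, then tally its weight.
  m = 00 → c = 00000, weight = 0.
  m = 10 → c = 10100, weight = 2.
  m = 01 → c = 01000, weight = 1.
  m = 11 → c = 11100, weight = 3.
Tally weights:
  weight 0: 1 codewords.
  weight 1: 1 codewords.
  weight 2: 1 codewords.
  weight 3: 1 codewords.
Minimum distance d = smallest w > 0 with A_w > 0 = 1.
Sanity: Σ A_w = 4 = 2^2 = 4 ✓.


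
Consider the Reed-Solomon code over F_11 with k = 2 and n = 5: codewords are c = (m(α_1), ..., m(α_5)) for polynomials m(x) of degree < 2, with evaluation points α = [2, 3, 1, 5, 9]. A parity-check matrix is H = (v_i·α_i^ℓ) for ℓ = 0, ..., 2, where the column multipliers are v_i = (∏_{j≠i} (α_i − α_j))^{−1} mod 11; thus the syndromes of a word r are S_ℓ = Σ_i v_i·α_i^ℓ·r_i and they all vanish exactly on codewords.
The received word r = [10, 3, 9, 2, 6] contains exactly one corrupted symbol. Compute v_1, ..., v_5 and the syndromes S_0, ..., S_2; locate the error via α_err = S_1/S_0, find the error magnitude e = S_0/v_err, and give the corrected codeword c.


S = (7, 10, 8), error at position 2, error magnitude e = 3, c = [10, 0, 9, 2, 6].

Step 1: column multipliers v_i = (∏_{j≠i}(α_i − α_j))^{−1} mod 11.
  i = 1 (α = 2): (2−3)(2−1)(2−5)(2−9) = (−1)·1·(−3)·(−7) = −21 ≡ 1, so v_1 = 1^{−1} = 1 (mod 11).
  i = 2 (α = 3): (3−2)(3−1)(3−5)(3−9) = 1·2·(−2)·(−6) = 24 ≡ 2, so v_2 = 2^{−1} = 6 (mod 11).
  i = 3 (α = 1): (1−2)(1−3)(1−5)(1−9) = (−1)·(−2)·(−4)·(−8) = 64 ≡ 9, so v_3 = 9^{−1} = 5 (mod 11).
  i = 4 (α = 5): (5−2)(5−3)(5−1)(5−9) = 3·2·4·(−4) = −96 ≡ 3, so v_4 = 3^{−1} = 4 (mod 11).
  i = 5 (α = 9): (9−2)(9−3)(9−1)(9−5) = 7·6·8·4 = 1344 ≡ 2, so v_5 = 2^{−1} = 6 (mod 11).
  v = [1, 6, 5, 4, 6].
Step 2: syndromes of r = [10, 3, 9, 2, 6] (all sums mod 11).
  S_0 = Σ v_i r_i = 1·10 + 6·3 + 5·9 + 4·2 + 6·6 = 117 ≡ 7.
  S_1 = Σ v_i α_i r_i = 1·2·10 + 6·3·3 + 5·1·9 + 4·5·2 + 6·9·6 = 483 ≡ 10.
  α_i^2 mod 11 = [4, 9, 1, 3, 4].
  S_2 = Σ v_i α_i^2 r_i = 1·4·10 + 6·9·3 + 5·1·9 + 4·3·2 + 6·4·6 = 415 ≡ 8.
  S = (7, 10, 8) ≠ 0, so r is not a codeword (an error is present).
Step 3: locate the error. For a single error e at position i, S_ℓ = v_i·e·α_i^ℓ, so α_err = S_1/S_0.
  S_0^{−1} = 7^{−1} = 8 (mod 11), so α_err = 10·8 = 80 ≡ 3 = α_2. Error position i = 2.
  Consistency check: S_2/S_1 = 8·10 = 80 ≡ 3 = α_err ✓ (single-error assumption holds).
Step 4: error magnitude e = S_0/v_2 = S_0·∏_{j≠2}(α_2 − α_j) = 7·2 = 14 ≡ 3 (mod 11).
Step 5: correct position 2: c_2 = r_2 − e = 3 − 3 ≡ 0 (mod 11). Hence c = [10, 0, 9, 2, 6].
  Check: interpolating c through the α_i gives m(x) = 8 + 1·x (degree < 2) with m(α_i) = c_i for every i, so c is indeed a codeword.


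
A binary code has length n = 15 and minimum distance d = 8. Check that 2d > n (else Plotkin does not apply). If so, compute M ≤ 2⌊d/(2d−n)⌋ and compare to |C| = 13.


Plotkin bound M ≤ 16; given |C| = 13 ≤ bound (satisfied).

Check applicability: 2d = 16, n = 15.
2d − n = 1 > 0, so Plotkin applies.
Compute d/(2d−n) = 8/1 ≈ 8.0000.
⌊d/(2d−n)⌋ = 8.
Plotkin bound: M ≤ 2·8 = 16.
Given |C| = 13, check: satisfied.
This |C| is below the Plotkin bound.


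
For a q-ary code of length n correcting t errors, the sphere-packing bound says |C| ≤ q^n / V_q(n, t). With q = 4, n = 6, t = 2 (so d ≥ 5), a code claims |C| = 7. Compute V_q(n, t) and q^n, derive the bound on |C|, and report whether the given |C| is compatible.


V_q(n, t) = 154, q^n = 4096, Hamming bound = 26, |C| = 7 ≤ bound (satisfied).

Step 1: Compute V_q(n, t) = Σ_{j=0}^2 C(n, j) (q−1)^j.
  j = 0: C(6,0)·(3)^0 = 1·1 = 1.
  j = 1: C(6,1)·(3)^1 = 6·3 = 18.
  j = 2: C(6,2)·(3)^2 = 15·9 = 135.
  V_q(n, t) = 1 + 18 + 135 = 154.
Step 2: q^n = 4^6 = 4096.
Step 3: Hamming bound ⌊q^n / V_q(n,t)⌋ = ⌊4096/154⌋ = 26.
Step 4: Compare |C| = 7 to 26: satisfied.
The claimed |C| lies below the Hamming bound.


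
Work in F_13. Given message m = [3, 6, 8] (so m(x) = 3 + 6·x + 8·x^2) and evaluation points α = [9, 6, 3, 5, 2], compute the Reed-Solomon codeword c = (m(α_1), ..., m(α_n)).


c = [3, 2, 2, 12, 8]

Message polynomial: m(x) = 3 + 6·x + 8·x^2 (mod 13).
For each evaluation point α_i, compute m(α_i) mod 13:
  α_1 = 9: Horner steps 8 → 0 → 3, so m(9) = 3.
  α_2 = 6: Horner steps 8 → 2 → 2, so m(6) = 2.
  α_3 = 3: Horner steps 8 → 4 → 2, so m(3) = 2.
  α_4 = 5: Horner steps 8 → 7 → 12, so m(5) = 12.
  α_5 = 2: Horner steps 8 → 9 → 8, so m(2) = 8.
Codeword c = [3, 2, 2, 12, 8] ∈ F_13^5.


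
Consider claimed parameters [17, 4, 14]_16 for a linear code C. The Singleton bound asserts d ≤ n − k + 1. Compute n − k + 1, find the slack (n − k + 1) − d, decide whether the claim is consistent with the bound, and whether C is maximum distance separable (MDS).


Singleton RHS = n − k + 1 = 14, slack = 0, bound satisfied, MDS.

Singleton bound: d ≤ n − k + 1.
Here n = 17, k = 4, so n − k + 1 = 14.
Given d = 14, check d ≤ 14: YES.
Slack = (n − k + 1) − d = 0.
The code is MDS (slack = 0).
Description: the claimed parameters are [17, 4, 14]_16; such a code would be MDS (meets Singleton bound).


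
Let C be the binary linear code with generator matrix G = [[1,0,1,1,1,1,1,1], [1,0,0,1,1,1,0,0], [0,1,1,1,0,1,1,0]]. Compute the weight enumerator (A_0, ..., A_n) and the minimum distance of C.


Weight distribution: A_0 = 1, A_3 = 1, A_4 = 3, A_5 = 2, A_7 = 1. Minimum distance d = 3.

Enumerate all 2^3 = 8 messages m ∈ F_2^3.
For each, compute codeword c = mG in F_2^8, then tally its weight.
  m = 000 → c = 00000000, weight = 0.
  m = 100 → c = 10111111, weight = 7.
  m = 010 → c = 10011100, weight = 4.
  m = 110 → c = 00100011, weight = 3.
  m = 001 → c = 01110110, weight = 5.
  m = 101 → c = 11001001, weight = 4.
  m = 011 → c = 11101010, weight = 5.
  m = 111 → c = 01010101, weight = 4.
Tally weights:
  weight 0: 1 codewords.
  weight 3: 1 codewords.
  weight 4: 3 codewords.
  weight 5: 2 codewords.
  weight 7: 1 codewords.
Minimum distance d = smallest w > 0 with A_w > 0 = 3.
Sanity: Σ A_w = 8 = 2^3 = 8 ✓.


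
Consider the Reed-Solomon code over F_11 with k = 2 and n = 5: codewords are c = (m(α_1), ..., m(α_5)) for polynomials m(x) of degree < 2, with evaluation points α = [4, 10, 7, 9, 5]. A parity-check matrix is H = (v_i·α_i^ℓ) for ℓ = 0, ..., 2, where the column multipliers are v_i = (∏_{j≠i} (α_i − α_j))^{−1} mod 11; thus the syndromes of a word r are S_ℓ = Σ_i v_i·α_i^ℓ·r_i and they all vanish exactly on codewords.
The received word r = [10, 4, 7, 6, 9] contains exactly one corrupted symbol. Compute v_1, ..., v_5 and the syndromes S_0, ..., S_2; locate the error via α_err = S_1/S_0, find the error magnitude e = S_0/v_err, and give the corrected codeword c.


S = (3, 5, 1), error at position 4, error magnitude e = 1, c = [10, 4, 7, 5, 9].

Step 1: column multipliers v_i = (∏_{j≠i}(α_i − α_j))^{−1} mod 11.
  i = 1 (α = 4): (4−10)(4−7)(4−9)(4−5) = (−6)·(−3)·(−5)·(−1) = 90 ≡ 2, so v_1 = 2^{−1} = 6 (mod 11).
  i = 2 (α = 10): (10−4)(10−7)(10−9)(10−5) = 6·3·1·5 = 90 ≡ 2, so v_2 = 2^{−1} = 6 (mod 11).
  i = 3 (α = 7): (7−4)(7−10)(7−9)(7−5) = 3·(−3)·(−2)·2 = 36 ≡ 3, so v_3 = 3^{−1} = 4 (mod 11).
  i = 4 (α = 9): (9−4)(9−10)(9−7)(9−5) = 5·(−1)·2·4 = −40 ≡ 4, so v_4 = 4^{−1} = 3 (mod 11).
  i = 5 (α = 5): (5−4)(5−10)(5−7)(5−9) = 1·(−5)·(−2)·(−4) = −40 ≡ 4, so v_5 = 4^{−1} = 3 (mod 11).
  v = [6, 6, 4, 3, 3].
Step 2: syndromes of r = [10, 4, 7, 6, 9] (all sums mod 11).
  S_0 = Σ v_i r_i = 6·10 + 6·4 + 4·7 + 3·6 + 3·9 = 157 ≡ 3.
  S_1 = Σ v_i α_i r_i = 6·4·10 + 6·10·4 + 4·7·7 + 3·9·6 + 3·5·9 = 973 ≡ 5.
  α_i^2 mod 11 = [5, 1, 5, 4, 3].
  S_2 = Σ v_i α_i^2 r_i = 6·5·10 + 6·1·4 + 4·5·7 + 3·4·6 + 3·3·9 = 617 ≡ 1.
  S = (3, 5, 1) ≠ 0, so r is not a codeword (an error is present).
Step 3: locate the error. For a single error e at position i, S_ℓ = v_i·e·α_i^ℓ, so α_err = S_1/S_0.
  S_0^{−1} = 3^{−1} = 4 (mod 11), so α_err = 5·4 = 20 ≡ 9 = α_4. Error position i = 4.
  Consistency check: S_2/S_1 = 1·9 = 9 ≡ 9 = α_err ✓ (single-error assumption holds).
Step 4: error magnitude e = S_0/v_4 = S_0·∏_{j≠4}(α_4 − α_j) = 3·4 = 12 ≡ 1 (mod 11).
Step 5: correct position 4: c_4 = r_4 − e = 6 − 1 ≡ 5 (mod 11). Hence c = [10, 4, 7, 5, 9].
  Check: interpolating c through the α_i gives m(x) = 3 + 10·x (degree < 2) with m(α_i) = c_i for every i, so c is indeed a codeword.


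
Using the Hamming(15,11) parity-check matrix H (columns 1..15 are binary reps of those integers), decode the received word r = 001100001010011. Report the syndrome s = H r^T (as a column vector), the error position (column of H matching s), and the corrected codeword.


s = (0, 1, 0, 0)^T, error position = 4, corrected codeword c = 001000001010011

Compute s = H r^T mod 2 one row at a time:
  s_1 = 0 + 1 + 0 + 1 + 0 + 0 + 1 + 1 = 4 ≡ 0 (mod 2).
  s_2 = 1 + 0 + 0 + 0 + 0 + 0 + 1 + 1 = 3 ≡ 1 (mod 2).
  s_3 = 0 + 1 + 0 + 0 + 0 + 1 + 1 + 1 = 4 ≡ 0 (mod 2).
  s_4 = 0 + 1 + 0 + 0 + 1 + 1 + 0 + 1 = 4 ≡ 0 (mod 2).
s = (0, 1, 0, 0)^T — this equals column 4 of H (binary 0100), so error is at position 4.
Correct: flip bit 4 of r = 001100001010011 to get c = 001000001010011.


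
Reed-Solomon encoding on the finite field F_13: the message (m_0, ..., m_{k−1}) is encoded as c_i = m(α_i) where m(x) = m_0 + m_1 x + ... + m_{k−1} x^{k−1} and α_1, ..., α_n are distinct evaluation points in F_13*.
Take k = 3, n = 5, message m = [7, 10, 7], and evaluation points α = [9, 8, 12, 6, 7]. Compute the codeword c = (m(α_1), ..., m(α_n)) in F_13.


c = [1, 2, 4, 7, 4]

Message polynomial: m(x) = 7 + 10·x + 7·x^2 (mod 13).
For each evaluation point α_i, compute m(α_i) mod 13:
  α_1 = 9: Horner steps 7 → 8 → 1, so m(9) = 1.
  α_2 = 8: Horner steps 7 → 1 → 2, so m(8) = 2.
  α_3 = 12: Horner steps 7 → 3 → 4, so m(12) = 4.
  α_4 = 6: Horner steps 7 → 0 → 7, so m(6) = 7.
  α_5 = 7: Horner steps 7 → 7 → 4, so m(7) = 4.
Codeword c = [1, 2, 4, 7, 4] ∈ F_13^5.


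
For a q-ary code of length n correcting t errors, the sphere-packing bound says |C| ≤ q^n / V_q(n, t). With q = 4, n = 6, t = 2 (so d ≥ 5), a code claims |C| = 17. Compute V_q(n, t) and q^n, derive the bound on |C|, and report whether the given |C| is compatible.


V_q(n, t) = 154, q^n = 4096, Hamming bound = 26, |C| = 17 ≤ bound (satisfied).

Step 1: Compute V_q(n, t) = Σ_{j=0}^2 C(n, j) (q−1)^j.
  j = 0: C(6,0)·(3)^0 = 1·1 = 1.
  j = 1: C(6,1)·(3)^1 = 6·3 = 18.
  j = 2: C(6,2)·(3)^2 = 15·9 = 135.
  V_q(n, t) = 1 + 18 + 135 = 154.
Step 2: q^n = 4^6 = 4096.
Step 3: Hamming bound ⌊q^n / V_q(n,t)⌋ = ⌊4096/154⌋ = 26.
Step 4: Compare |C| = 17 to 26: satisfied.
The claimed |C| lies below the Hamming bound.


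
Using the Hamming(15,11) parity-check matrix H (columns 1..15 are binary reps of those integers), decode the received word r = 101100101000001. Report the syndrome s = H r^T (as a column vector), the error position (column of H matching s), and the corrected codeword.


s = (0, 1, 1, 1)^T, error position = 7, corrected codeword c = 101100001000001

Compute s = H r^T mod 2 one row at a time:
  s_1 = 0 + 1 + 0 + 0 + 0 + 0 + 0 + 1 = 2 ≡ 0 (mod 2).
  s_2 = 1 + 0 + 0 + 1 + 0 + 0 + 0 + 1 = 3 ≡ 1 (mod 2).
  s_3 = 0 + 1 + 0 + 1 + 0 + 0 + 0 + 1 = 3 ≡ 1 (mod 2).
  s_4 = 1 + 1 + 0 + 1 + 1 + 0 + 0 + 1 = 5 ≡ 1 (mod 2).
s = (0, 1, 1, 1)^T — this equals column 7 of H (binary 0111), so error is at position 7.
Correct: flip bit 7 of r = 101100101000001 to get c = 101100001000001.


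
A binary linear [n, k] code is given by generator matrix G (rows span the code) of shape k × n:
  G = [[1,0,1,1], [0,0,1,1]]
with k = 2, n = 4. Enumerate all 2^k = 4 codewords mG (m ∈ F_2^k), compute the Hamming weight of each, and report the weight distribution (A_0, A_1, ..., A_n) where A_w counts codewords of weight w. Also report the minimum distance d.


Weight distribution: A_0 = 1, A_1 = 1, A_2 = 1, A_3 = 1. Minimum distance d = 1.

Enumerate all 2^2 = 4 messages m ∈ F_2^2.
For each, compute codeword c = mG in F_2^4, then tally its weight.
  m = 00 → c = 0000, weight = 0.
  m = 10 → c = 1011, weight = 3.
  m = 01 → c = 0011, weight = 2.
  m = 11 → c = 1000, weight = 1.
Tally weights:
  weight 0: 1 codewords.
  weight 1: 1 codewords.
  weight 2: 1 codewords.
  weight 3: 1 codewords.
Minimum distance d = smallest w > 0 with A_w > 0 = 1.
Sanity: Σ A_w = 4 = 2^2 = 4 ✓.


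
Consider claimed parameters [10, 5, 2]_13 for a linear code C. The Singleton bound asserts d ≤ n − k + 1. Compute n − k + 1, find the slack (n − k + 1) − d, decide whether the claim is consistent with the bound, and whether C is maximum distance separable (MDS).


Singleton RHS = n − k + 1 = 6, slack = 4, bound satisfied, not MDS.

Singleton bound: d ≤ n − k + 1.
Here n = 10, k = 5, so n − k + 1 = 6.
Given d = 2, check d ≤ 6: YES.
Slack = (n − k + 1) − d = 4.
The code is NOT MDS (slack = 4 > 0).
Description: the claimed parameters are [10, 5, 2]_13; such a code would be non-MDS.


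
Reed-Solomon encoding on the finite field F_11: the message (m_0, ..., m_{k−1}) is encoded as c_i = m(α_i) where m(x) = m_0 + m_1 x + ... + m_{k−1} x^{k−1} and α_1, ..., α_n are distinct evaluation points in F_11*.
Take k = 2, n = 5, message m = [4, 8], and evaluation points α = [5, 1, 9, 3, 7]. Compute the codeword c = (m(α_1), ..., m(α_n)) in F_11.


c = [0, 1, 10, 6, 5]

Message polynomial: m(x) = 4 + 8·x (mod 11).
For each evaluation point α_i, compute m(α_i) mod 11:
  α_1 = 5: Horner steps 8 → 0, so m(5) = 0.
  α_2 = 1: Horner steps 8 → 1, so m(1) = 1.
  α_3 = 9: Horner steps 8 → 10, so m(9) = 10.
  α_4 = 3: Horner steps 8 → 6, so m(3) = 6.
  α_5 = 7: Horner steps 8 → 5, so m(7) = 5.
Codeword c = [0, 1, 10, 6, 5] ∈ F_11^5.


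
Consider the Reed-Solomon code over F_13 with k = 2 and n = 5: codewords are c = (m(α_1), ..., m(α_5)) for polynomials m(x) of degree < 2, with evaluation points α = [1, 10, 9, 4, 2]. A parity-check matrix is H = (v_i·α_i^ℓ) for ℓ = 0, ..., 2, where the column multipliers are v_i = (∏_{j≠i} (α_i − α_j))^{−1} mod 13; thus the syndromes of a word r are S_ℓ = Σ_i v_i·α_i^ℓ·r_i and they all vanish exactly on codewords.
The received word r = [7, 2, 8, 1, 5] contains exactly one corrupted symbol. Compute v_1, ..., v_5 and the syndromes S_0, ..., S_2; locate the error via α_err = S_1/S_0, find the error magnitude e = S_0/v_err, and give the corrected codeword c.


S = (5, 6, 2), error at position 3, error magnitude e = 4, c = [7, 2, 4, 1, 5].

Step 1: column multipliers v_i = (∏_{j≠i}(α_i − α_j))^{−1} mod 13.
  i = 1 (α = 1): (1−10)(1−9)(1−4)(1−2) = (−9)·(−8)·(−3)·(−1) = 216 ≡ 8, so v_1 = 8^{−1} = 5 (mod 13).
  i = 2 (α = 10): (10−1)(10−9)(10−4)(10−2) = 9·1·6·8 = 432 ≡ 3, so v_2 = 3^{−1} = 9 (mod 13).
  i = 3 (α = 9): (9−1)(9−10)(9−4)(9−2) = 8·(−1)·5·7 = −280 ≡ 6, so v_3 = 6^{−1} = 11 (mod 13).
  i = 4 (α = 4): (4−1)(4−10)(4−9)(4−2) = 3·(−6)·(−5)·2 = 180 ≡ 11, so v_4 = 11^{−1} = 6 (mod 13).
  i = 5 (α = 2): (2−1)(2−10)(2−9)(2−4) = 1·(−8)·(−7)·(−2) = −112 ≡ 5, so v_5 = 5^{−1} = 8 (mod 13).
  v = [5, 9, 11, 6, 8].
Step 2: syndromes of r = [7, 2, 8, 1, 5] (all sums mod 13).
  S_0 = Σ v_i r_i = 5·7 + 9·2 + 11·8 + 6·1 + 8·5 = 187 ≡ 5.
  S_1 = Σ v_i α_i r_i = 5·1·7 + 9·10·2 + 11·9·8 + 6·4·1 + 8·2·5 = 1111 ≡ 6.
  α_i^2 mod 13 = [1, 9, 3, 3, 4].
  S_2 = Σ v_i α_i^2 r_i = 5·1·7 + 9·9·2 + 11·3·8 + 6·3·1 + 8·4·5 = 639 ≡ 2.
  S = (5, 6, 2) ≠ 0, so r is not a codeword (an error is present).
Step 3: locate the error. For a single error e at position i, S_ℓ = v_i·e·α_i^ℓ, so α_err = S_1/S_0.
  S_0^{−1} = 5^{−1} = 8 (mod 13), so α_err = 6·8 = 48 ≡ 9 = α_3. Error position i = 3.
  Consistency check: S_2/S_1 = 2·11 = 22 ≡ 9 = α_err ✓ (single-error assumption holds).
Step 4: error magnitude e = S_0/v_3 = S_0·∏_{j≠3}(α_3 − α_j) = 5·6 = 30 ≡ 4 (mod 13).
Step 5: correct position 3: c_3 = r_3 − e = 8 − 4 ≡ 4 (mod 13). Hence c = [7, 2, 4, 1, 5].
  Check: interpolating c through the α_i gives m(x) = 9 + 11·x (degree < 2) with m(α_i) = c_i for every i, so c is indeed a codeword.


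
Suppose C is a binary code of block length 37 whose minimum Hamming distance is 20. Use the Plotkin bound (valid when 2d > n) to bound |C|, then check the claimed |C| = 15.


Plotkin bound M ≤ 12; given |C| = 15 > bound (violated).

Check applicability: 2d = 40, n = 37.
2d − n = 3 > 0, so Plotkin applies.
Compute d/(2d−n) = 20/3 ≈ 6.6667.
⌊d/(2d−n)⌋ = 6.
Plotkin bound: M ≤ 2·6 = 12.
Given |C| = 15, check: VIOLATED.
This |C| is above the Plotkin bound, so no binary code with n = 37, d = 20 and 15 codewords exists.


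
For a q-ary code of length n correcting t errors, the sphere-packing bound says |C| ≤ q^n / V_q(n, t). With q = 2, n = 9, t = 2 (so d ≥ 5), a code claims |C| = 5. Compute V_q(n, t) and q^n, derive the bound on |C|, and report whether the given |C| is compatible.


V_q(n, t) = 46, q^n = 512, Hamming bound = 11, |C| = 5 ≤ bound (satisfied).

Step 1: Compute V_q(n, t) = Σ_{j=0}^2 C(n, j) (q−1)^j.
  j = 0: C(9,0)·(1)^0 = 1·1 = 1.
  j = 1: C(9,1)·(1)^1 = 9·1 = 9.
  j = 2: C(9,2)·(1)^2 = 36·1 = 36.
  V_q(n, t) = 1 + 9 + 36 = 46.
Step 2: q^n = 2^9 = 512.
Step 3: Hamming bound ⌊q^n / V_q(n,t)⌋ = ⌊512/46⌋ = 11.
Step 4: Compare |C| = 5 to 11: satisfied.
The claimed |C| lies below the Hamming bound.


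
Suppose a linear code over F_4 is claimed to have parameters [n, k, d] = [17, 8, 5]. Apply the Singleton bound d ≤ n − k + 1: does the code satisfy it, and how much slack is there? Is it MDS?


Singleton RHS = n − k + 1 = 10, slack = 5, bound satisfied, not MDS.

Singleton bound: d ≤ n − k + 1.
Here n = 17, k = 8, so n − k + 1 = 10.
Given d = 5, check d ≤ 10: YES.
Slack = (n − k + 1) − d = 5.
The code is NOT MDS (slack = 5 > 0).
Description: the claimed parameters are [17, 8, 5]_4; such a code would be non-MDS.


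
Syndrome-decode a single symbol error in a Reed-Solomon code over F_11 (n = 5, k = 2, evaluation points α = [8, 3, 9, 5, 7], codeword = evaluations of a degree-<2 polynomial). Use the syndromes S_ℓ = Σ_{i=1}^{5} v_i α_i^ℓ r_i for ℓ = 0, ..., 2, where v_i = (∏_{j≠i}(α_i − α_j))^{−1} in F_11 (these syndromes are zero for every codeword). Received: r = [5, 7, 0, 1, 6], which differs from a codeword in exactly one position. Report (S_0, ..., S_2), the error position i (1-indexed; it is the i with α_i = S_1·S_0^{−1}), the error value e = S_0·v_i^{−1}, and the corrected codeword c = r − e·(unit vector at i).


S = (5, 7, 1), error at position 1, error magnitude e = 2, c = [3, 7, 0, 1, 6].

Step 1: column multipliers v_i = (∏_{j≠i}(α_i − α_j))^{−1} mod 11.
  i = 1 (α = 8): (8−3)(8−9)(8−5)(8−7) = 5·(−1)·3·1 = −15 ≡ 7, so v_1 = 7^{−1} = 8 (mod 11).
  i = 2 (α = 3): (3−8)(3−9)(3−5)(3−7) = (−5)·(−6)·(−2)·(−4) = 240 ≡ 9, so v_2 = 9^{−1} = 5 (mod 11).
  i = 3 (α = 9): (9−8)(9−3)(9−5)(9−7) = 1·6·4·2 = 48 ≡ 4, so v_3 = 4^{−1} = 3 (mod 11).
  i = 4 (α = 5): (5−8)(5−3)(5−9)(5−7) = (−3)·2·(−4)·(−2) = −48 ≡ 7, so v_4 = 7^{−1} = 8 (mod 11).
  i = 5 (α = 7): (7−8)(7−3)(7−9)(7−5) = (−1)·4·(−2)·2 = 16 ≡ 5, so v_5 = 5^{−1} = 9 (mod 11).
  v = [8, 5, 3, 8, 9].
Step 2: syndromes of r = [5, 7, 0, 1, 6] (all sums mod 11).
  S_0 = Σ v_i r_i = 8·5 + 5·7 + 3·0 + 8·1 + 9·6 = 137 ≡ 5.
  S_1 = Σ v_i α_i r_i = 8·8·5 + 5·3·7 + 3·9·0 + 8·5·1 + 9·7·6 = 843 ≡ 7.
  α_i^2 mod 11 = [9, 9, 4, 3, 5].
  S_2 = Σ v_i α_i^2 r_i = 8·9·5 + 5·9·7 + 3·4·0 + 8·3·1 + 9·5·6 = 969 ≡ 1.
  S = (5, 7, 1) ≠ 0, so r is not a codeword (an error is present).
Step 3: locate the error. For a single error e at position i, S_ℓ = v_i·e·α_i^ℓ, so α_err = S_1/S_0.
  S_0^{−1} = 5^{−1} = 9 (mod 11), so α_err = 7·9 = 63 ≡ 8 = α_1. Error position i = 1.
  Consistency check: S_2/S_1 = 1·8 = 8 ≡ 8 = α_err ✓ (single-error assumption holds).
Step 4: error magnitude e = S_0/v_1 = S_0·∏_{j≠1}(α_1 − α_j) = 5·7 = 35 ≡ 2 (mod 11).
Step 5: correct position 1: c_1 = r_1 − e = 5 − 2 ≡ 3 (mod 11). Hence c = [3, 7, 0, 1, 6].
  Check: interpolating c through the α_i gives m(x) = 5 + 8·x (degree < 2) with m(α_i) = c_i for every i, so c is indeed a codeword.
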